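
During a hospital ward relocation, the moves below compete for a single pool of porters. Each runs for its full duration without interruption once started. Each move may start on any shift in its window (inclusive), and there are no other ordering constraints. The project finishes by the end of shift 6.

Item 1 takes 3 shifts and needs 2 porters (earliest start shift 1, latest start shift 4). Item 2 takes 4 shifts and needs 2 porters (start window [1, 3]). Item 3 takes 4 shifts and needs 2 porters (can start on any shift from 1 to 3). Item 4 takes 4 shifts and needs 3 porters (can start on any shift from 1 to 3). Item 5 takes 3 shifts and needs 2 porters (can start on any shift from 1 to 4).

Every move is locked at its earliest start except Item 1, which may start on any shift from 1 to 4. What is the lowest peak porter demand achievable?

Item 1@1: s1:11  s2:11  s3:11  s4:7  s5:0  s6:0 → peak 11
Item 1@2: s1:9  s2:11  s3:11  s4:9  s5:0  s6:0 → peak 11
Item 1@3: s1:9  s2:9  s3:11  s4:9  s5:2  s6:0 → peak 11
Item 1@4: s1:9  s2:9  s3:9  s4:9  s5:2  s6:2 → peak 9
Best is Item 1@4, peak 9.

9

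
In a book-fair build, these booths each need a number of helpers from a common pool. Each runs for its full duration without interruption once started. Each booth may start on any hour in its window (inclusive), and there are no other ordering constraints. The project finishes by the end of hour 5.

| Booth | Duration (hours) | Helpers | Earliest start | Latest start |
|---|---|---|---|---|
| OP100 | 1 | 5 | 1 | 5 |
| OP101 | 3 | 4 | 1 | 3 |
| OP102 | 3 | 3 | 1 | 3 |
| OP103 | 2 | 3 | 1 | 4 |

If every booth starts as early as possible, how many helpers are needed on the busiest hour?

Early-start schedule: OP100@1, OP101@1, OP102@1, OP103@1.
Load per hour: hour 1: 15, hour 2: 10, hour 3: 7, hour 4: 0, hour 5: 0.
Peak is 15.

15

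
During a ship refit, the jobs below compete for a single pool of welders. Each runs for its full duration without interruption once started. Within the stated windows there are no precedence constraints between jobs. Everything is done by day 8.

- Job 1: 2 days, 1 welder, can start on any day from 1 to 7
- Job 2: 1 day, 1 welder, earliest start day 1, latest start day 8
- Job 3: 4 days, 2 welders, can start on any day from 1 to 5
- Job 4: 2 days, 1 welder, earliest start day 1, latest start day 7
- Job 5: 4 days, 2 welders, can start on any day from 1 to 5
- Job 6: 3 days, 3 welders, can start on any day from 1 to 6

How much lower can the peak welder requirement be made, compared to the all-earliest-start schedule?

6

Early-start peak: d1:10  d2:9  d3:7  d4:4  d5:0  d6:0  d7:0  d8:0 ⇒ 10.
Leveled (Job 1@1, Job 2@1, Job 3@5, Job 4@3, Job 5@5, Job 6@2): d1:2  d2:4  d3:4  d4:4  d5:4  d6:4  d7:4  d8:4 ⇒ 4.
Reduction 10 − 4 = 6.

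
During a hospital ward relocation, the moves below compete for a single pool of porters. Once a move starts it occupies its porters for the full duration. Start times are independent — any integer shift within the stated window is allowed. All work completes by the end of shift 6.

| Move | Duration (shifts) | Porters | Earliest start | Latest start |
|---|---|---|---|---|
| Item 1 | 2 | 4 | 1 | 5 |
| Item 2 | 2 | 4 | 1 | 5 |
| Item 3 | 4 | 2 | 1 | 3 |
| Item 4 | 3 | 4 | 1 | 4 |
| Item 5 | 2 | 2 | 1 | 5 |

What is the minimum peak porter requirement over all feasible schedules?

8

Early-start (Item 1@1, Item 2@1, Item 3@1, Item 4@1, Item 5@1) gives peak 16: s1:16  s2:16  s3:6  s4:2  s5:0  s6:0.
Shift Item 3→3, Item 4→3, Item 5→3.
Schedule Item 1@1, Item 2@1, Item 3@3, Item 4@3, Item 5@3: s1:8  s2:8  s3:8  s4:8  s5:6  s6:2 — peak 8.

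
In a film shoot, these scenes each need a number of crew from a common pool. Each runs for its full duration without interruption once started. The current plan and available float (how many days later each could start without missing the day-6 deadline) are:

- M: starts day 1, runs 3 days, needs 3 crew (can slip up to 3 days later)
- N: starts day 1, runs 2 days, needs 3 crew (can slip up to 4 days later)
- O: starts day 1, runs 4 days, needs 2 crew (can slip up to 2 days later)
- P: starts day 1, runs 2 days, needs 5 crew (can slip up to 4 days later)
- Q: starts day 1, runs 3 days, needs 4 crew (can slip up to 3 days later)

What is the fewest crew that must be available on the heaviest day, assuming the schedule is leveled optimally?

9

Early-start (M@1, N@1, O@1, P@1, Q@1) gives peak 17: d1:17  d2:17  d3:9  d4:2  d5:0  d6:0.
Shift P→5, Q→3.
Schedule M@1, N@1, O@1, P@5, Q@3: d1:8  d2:8  d3:9  d4:6  d5:9  d6:5 — peak 9.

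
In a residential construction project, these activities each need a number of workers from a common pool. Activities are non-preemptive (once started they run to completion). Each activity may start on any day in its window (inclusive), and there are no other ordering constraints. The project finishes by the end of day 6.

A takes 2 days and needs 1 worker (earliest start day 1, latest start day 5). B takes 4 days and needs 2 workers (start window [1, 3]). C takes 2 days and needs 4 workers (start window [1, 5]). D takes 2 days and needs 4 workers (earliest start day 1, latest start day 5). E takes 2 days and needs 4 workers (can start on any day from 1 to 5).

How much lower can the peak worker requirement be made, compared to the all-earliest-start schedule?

9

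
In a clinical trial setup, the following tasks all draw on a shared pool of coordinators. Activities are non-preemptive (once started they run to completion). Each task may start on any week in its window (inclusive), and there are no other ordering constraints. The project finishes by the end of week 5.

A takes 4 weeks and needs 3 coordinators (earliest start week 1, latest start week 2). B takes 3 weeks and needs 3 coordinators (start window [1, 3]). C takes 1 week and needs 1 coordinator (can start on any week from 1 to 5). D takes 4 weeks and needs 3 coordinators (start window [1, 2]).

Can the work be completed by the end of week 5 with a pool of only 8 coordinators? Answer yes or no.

no

The minimum achievable peak is 9; 8 < 9, so no feasible schedule stays within the cap.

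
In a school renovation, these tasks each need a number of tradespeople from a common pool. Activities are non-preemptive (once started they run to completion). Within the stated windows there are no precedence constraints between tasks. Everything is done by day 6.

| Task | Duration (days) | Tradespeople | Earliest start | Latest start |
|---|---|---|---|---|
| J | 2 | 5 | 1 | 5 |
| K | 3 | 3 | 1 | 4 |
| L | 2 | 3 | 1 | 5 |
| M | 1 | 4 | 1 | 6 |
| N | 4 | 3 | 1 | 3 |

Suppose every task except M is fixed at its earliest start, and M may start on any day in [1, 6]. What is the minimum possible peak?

14

M@1: d1:18  d2:14  d3:6  d4:3  d5:0  d6:0 → peak 18
M@2: d1:14  d2:18  d3:6  d4:3  d5:0  d6:0 → peak 18
M@3: d1:14  d2:14  d3:10  d4:3  d5:0  d6:0 → peak 14
M@4: d1:14  d2:14  d3:6  d4:7  d5:0  d6:0 → peak 14
M@5: d1:14  d2:14  d3:6  d4:3  d5:4  d6:0 → peak 14
M@6: d1:14  d2:14  d3:6  d4:3  d5:0  d6:4 → peak 14
Best is M@3, peak 14.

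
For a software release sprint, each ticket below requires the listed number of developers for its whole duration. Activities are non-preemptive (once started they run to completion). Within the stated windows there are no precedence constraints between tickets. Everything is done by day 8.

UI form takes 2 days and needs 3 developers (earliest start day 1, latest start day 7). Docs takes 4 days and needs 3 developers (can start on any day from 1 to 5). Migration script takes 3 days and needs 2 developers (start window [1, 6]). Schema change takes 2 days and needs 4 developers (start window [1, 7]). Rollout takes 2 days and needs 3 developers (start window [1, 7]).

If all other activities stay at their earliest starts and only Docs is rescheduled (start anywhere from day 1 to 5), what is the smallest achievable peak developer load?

12

Docs@1: d1:15  d2:15  d3:5  d4:3  d5:0  d6:0  d7:0  d8:0 → peak 15
Docs@2: d1:12  d2:15  d3:5  d4:3  d5:3  d6:0  d7:0  d8:0 → peak 15
Docs@3: d1:12  d2:12  d3:5  d4:3  d5:3  d6:3  d7:0  d8:0 → peak 12
Docs@4: d1:12  d2:12  d3:2  d4:3  d5:3  d6:3  d7:3  d8:0 → peak 12
Docs@5: d1:12  d2:12  d3:2  d4:0  d5:3  d6:3  d7:3  d8:3 → peak 12
Best is Docs@3, peak 12.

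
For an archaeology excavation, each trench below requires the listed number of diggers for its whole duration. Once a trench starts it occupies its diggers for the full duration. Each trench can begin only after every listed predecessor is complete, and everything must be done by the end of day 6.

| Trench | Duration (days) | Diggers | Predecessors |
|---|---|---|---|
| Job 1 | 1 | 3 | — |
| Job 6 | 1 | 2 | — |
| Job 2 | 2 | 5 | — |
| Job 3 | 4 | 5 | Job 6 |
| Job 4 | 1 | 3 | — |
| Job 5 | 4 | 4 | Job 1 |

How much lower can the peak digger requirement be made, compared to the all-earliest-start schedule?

4

Early-start peak: d1:13  d2:14  d3:9  d4:9  d5:9  d6:0 ⇒ 14.
Leveled (Job 1@1, Job 6@1, Job 2@1, Job 3@2, Job 4@6, Job 5@3): d1:10  d2:10  d3:9  d4:9  d5:9  d6:7 ⇒ 10.
Reduction 14 − 10 = 4.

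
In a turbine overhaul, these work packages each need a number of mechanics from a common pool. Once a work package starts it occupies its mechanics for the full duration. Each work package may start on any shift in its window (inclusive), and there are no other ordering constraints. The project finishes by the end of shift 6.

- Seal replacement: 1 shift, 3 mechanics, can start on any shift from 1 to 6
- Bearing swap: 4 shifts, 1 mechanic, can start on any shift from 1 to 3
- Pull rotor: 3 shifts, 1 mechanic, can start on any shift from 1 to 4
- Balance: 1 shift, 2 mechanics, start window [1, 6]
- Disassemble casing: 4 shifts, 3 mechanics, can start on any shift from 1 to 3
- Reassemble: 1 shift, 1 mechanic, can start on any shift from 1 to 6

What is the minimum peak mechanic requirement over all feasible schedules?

Early-start (Seal replacement@1, Bearing swap@1, Pull rotor@1, Balance@1, Disassemble casing@1, Reassemble@1) gives peak 11: s1:11  s2:5  s3:5  s4:4  s5:0  s6:0.
Shift Balance→2, Disassemble casing→3, Reassemble→2.
Schedule Seal replacement@1, Bearing swap@1, Pull rotor@1, Balance@2, Disassemble casing@3, Reassemble@2: s1:5  s2:5  s3:5  s4:4  s5:3  s6:3 — peak 5.
Total mechanic-shifts = 25 over 6 shifts ⇒ peak ≥ ⌈25/6⌉ = 5, so 5 is optimal.

5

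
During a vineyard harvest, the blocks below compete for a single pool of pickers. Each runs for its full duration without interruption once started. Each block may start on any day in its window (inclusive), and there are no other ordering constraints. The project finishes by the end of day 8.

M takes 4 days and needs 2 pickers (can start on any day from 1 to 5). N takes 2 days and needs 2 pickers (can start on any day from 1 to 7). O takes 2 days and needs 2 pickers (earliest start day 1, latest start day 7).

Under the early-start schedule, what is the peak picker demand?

6

Early-start schedule: M@1, N@1, O@1.
Load per day: day 1: 6, day 2: 6, day 3: 2, day 4: 2, day 5: 0, day 6: 0, day 7: 0, day 8: 0.
Peak is 6.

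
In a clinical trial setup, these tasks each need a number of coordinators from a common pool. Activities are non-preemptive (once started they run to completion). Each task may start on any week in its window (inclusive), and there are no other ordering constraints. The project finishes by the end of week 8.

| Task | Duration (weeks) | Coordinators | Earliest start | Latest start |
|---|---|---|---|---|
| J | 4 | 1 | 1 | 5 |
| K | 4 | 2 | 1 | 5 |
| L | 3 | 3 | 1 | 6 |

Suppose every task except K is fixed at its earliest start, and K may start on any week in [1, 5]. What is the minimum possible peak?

K@1: w1:6  w2:6  w3:6  w4:3  w5:0  w6:0  w7:0  w8:0 → peak 6
K@2: w1:4  w2:6  w3:6  w4:3  w5:2  w6:0  w7:0  w8:0 → peak 6
K@3: w1:4  w2:4  w3:6  w4:3  w5:2  w6:2  w7:0  w8:0 → peak 6
K@4: w1:4  w2:4  w3:4  w4:3  w5:2  w6:2  w7:2  w8:0 → peak 4
K@5: w1:4  w2:4  w3:4  w4:1  w5:2  w6:2  w7:2  w8:2 → peak 4
Best is K@4, peak 4.

4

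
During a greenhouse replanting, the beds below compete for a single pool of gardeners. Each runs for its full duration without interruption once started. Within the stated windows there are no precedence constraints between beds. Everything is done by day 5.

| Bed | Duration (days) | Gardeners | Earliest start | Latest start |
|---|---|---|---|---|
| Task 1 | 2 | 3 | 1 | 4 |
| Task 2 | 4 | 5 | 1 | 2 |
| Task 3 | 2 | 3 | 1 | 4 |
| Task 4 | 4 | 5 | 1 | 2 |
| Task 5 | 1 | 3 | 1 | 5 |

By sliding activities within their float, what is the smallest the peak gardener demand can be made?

Early-start (Task 1@1, Task 2@1, Task 3@1, Task 4@1, Task 5@1) gives peak 19: d1:19  d2:16  d3:10  d4:10  d5:0.
Shift Task 3→3, Task 5→5.
Schedule Task 1@1, Task 2@1, Task 3@3, Task 4@1, Task 5@5: d1:13  d2:13  d3:13  d4:13  d5:3 — peak 13.

13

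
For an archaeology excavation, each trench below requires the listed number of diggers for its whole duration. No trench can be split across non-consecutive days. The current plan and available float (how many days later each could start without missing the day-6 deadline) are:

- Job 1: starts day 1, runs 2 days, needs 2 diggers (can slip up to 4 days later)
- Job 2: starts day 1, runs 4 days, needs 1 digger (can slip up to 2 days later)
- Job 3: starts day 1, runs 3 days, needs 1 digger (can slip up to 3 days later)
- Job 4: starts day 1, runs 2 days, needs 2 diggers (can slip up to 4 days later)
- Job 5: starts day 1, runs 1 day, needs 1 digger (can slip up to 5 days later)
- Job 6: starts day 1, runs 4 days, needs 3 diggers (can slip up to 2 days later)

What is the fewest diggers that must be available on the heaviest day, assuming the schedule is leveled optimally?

Early-start (Job 1@1, Job 2@1, Job 3@1, Job 4@1, Job 5@1, Job 6@1) gives peak 10: d1:10  d2:9  d3:5  d4:4  d5:0  d6:0.
Shift Job 4→5, Job 6→3.
Schedule Job 1@1, Job 2@1, Job 3@1, Job 4@5, Job 5@1, Job 6@3: d1:5  d2:4  d3:5  d4:4  d5:5  d6:5 — peak 5.
Total digger-days = 28 over 6 days ⇒ peak ≥ ⌈28/6⌉ = 5, so 5 is optimal.

5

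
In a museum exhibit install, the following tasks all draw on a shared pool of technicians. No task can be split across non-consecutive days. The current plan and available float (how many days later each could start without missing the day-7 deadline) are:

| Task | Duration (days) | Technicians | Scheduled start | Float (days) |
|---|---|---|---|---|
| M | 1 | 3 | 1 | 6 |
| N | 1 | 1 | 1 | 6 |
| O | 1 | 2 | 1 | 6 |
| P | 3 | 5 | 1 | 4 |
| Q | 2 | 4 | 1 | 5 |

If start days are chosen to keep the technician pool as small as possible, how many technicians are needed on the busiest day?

Early-start (M@1, N@1, O@1, P@1, Q@1) gives peak 15: d1:15  d2:9  d3:5  d4:0  d5:0  d6:0  d7:0.
Shift O→2, P→3, Q→6.
Schedule M@1, N@1, O@2, P@3, Q@6: d1:4  d2:2  d3:5  d4:5  d5:5  d6:4  d7:4 — peak 5.
Total technician-days = 29 over 7 days ⇒ peak ≥ ⌈29/7⌉ = 5, so 5 is optimal.

5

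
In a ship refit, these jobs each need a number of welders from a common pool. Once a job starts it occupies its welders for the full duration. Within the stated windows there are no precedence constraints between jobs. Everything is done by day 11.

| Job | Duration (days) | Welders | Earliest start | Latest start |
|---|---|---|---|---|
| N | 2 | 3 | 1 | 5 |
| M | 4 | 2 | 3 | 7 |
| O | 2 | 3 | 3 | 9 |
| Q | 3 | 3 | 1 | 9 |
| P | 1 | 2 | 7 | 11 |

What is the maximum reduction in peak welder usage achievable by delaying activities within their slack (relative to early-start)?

Early-start peak: d1:6  d2:6  d3:8  d4:5  d5:2  d6:2  d7:2  d8:0  d9:0  d10:0  d11:0 ⇒ 8.
Leveled (N@1, M@5, O@3, Q@9, P@7): d1:3  d2:3  d3:3  d4:3  d5:2  d6:2  d7:4  d8:2  d9:3  d10:3  d11:3 ⇒ 4.
Reduction 8 − 4 = 4.

4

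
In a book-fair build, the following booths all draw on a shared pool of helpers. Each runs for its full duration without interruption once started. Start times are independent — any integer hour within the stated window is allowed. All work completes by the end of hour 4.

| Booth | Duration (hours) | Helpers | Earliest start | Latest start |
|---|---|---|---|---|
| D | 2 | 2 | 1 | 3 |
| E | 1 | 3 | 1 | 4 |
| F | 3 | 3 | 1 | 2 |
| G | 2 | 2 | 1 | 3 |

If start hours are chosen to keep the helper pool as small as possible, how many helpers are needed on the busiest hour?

Early-start (D@1, E@1, F@1, G@1) gives peak 10: h1:10  h2:7  h3:3  h4:0.
Shift F→2, G→3.
Schedule D@1, E@1, F@2, G@3: h1:5  h2:5  h3:5  h4:5 — peak 5.
Total helper-hours = 20 over 4 hours ⇒ peak ≥ ⌈20/4⌉ = 5, so 5 is optimal.

5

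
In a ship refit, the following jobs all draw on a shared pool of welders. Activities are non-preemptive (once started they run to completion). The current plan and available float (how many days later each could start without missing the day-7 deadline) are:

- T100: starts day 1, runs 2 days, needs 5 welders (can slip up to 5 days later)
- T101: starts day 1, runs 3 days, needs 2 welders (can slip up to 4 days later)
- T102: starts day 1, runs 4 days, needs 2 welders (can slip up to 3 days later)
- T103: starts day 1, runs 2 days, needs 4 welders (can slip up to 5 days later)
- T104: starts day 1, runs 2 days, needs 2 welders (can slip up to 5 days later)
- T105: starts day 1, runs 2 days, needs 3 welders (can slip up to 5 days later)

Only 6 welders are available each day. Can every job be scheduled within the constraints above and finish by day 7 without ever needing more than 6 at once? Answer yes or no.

no

The minimum achievable peak is 7; 6 < 7, so no feasible schedule stays within the cap.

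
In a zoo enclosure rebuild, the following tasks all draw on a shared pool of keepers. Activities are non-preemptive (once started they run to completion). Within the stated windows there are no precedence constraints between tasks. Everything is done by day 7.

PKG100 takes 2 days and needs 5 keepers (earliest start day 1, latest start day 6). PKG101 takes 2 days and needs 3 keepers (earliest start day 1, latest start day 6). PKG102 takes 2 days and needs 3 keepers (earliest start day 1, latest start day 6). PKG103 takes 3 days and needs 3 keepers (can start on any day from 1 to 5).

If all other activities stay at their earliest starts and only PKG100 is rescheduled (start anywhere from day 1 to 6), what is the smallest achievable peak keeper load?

PKG100@1: d1:14  d2:14  d3:3  d4:0  d5:0  d6:0  d7:0 → peak 14
PKG100@2: d1:9  d2:14  d3:8  d4:0  d5:0  d6:0  d7:0 → peak 14
PKG100@3: d1:9  d2:9  d3:8  d4:5  d5:0  d6:0  d7:0 → peak 9
PKG100@4: d1:9  d2:9  d3:3  d4:5  d5:5  d6:0  d7:0 → peak 9
PKG100@5: d1:9  d2:9  d3:3  d4:0  d5:5  d6:5  d7:0 → peak 9
PKG100@6: d1:9  d2:9  d3:3  d4:0  d5:0  d6:5  d7:5 → peak 9
Best is PKG100@3, peak 9.

9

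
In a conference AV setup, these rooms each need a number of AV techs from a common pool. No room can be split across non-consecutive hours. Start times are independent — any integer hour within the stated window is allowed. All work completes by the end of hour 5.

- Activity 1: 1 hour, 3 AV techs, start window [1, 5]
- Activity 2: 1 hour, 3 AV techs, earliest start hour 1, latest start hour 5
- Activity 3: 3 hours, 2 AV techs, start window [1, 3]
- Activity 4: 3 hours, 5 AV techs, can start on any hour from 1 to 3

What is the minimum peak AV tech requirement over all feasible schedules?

Early-start (Activity 1@1, Activity 2@1, Activity 3@1, Activity 4@1) gives peak 13: h1:13  h2:7  h3:7  h4:0  h5:0.
Shift Activity 3→2, Activity 4→2.
Schedule Activity 1@1, Activity 2@1, Activity 3@2, Activity 4@2: h1:6  h2:7  h3:7  h4:7  h5:0 — peak 7.

7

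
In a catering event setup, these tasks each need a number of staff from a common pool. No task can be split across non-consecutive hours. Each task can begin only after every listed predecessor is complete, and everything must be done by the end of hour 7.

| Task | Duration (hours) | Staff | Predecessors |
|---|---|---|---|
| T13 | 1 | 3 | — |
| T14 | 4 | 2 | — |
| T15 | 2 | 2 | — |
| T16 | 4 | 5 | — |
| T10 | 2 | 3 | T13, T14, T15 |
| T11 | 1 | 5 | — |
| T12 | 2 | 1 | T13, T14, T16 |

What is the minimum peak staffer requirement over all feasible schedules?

Early-start (T13@1, T14@1, T15@1, T16@1, T10@5, T11@1, T12@5) gives peak 17: h1:17  h2:9  h3:7  h4:7  h5:4  h6:4  h7:0.
Shift T16→2, T11→6, T12→6.
Schedule T13@1, T14@1, T15@1, T16@2, T10@5, T11@6, T12@6: h1:7  h2:9  h3:7  h4:7  h5:8  h6:9  h7:1 — peak 9.

9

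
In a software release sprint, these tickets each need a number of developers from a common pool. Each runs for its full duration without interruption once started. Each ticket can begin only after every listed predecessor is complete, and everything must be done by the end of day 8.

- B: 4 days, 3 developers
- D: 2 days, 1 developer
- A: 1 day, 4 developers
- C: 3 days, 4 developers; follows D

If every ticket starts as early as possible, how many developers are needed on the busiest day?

Early-start schedule: B@1, D@1, A@1, C@3.
Load per day: day 1: 8, day 2: 4, day 3: 7, day 4: 7, day 5: 4, day 6: 0, day 7: 0, day 8: 0.
Peak is 8.

8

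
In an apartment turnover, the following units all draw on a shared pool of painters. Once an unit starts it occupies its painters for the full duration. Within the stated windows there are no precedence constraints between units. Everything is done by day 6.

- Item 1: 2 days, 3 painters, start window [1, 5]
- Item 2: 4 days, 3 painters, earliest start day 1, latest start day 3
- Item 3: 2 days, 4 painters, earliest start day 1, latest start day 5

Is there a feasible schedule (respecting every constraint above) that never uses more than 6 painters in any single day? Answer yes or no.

yes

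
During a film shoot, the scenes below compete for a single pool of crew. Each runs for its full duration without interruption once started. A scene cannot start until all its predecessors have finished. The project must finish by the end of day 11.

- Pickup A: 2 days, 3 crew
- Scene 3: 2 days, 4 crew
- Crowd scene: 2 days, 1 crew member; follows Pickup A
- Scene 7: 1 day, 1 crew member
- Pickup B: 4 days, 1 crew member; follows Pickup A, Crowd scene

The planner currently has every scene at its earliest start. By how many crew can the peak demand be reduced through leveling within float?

Early-start peak: d1:8  d2:7  d3:1  d4:1  d5:1  d6:1  d7:1  d8:1  d9:0  d10:0  d11:0 ⇒ 8.
Leveled (Pickup A@1, Scene 3@3, Crowd scene@5, Scene 7@1, Pickup B@7): d1:4  d2:3  d3:4  d4:4  d5:1  d6:1  d7:1  d8:1  d9:1  d10:1  d11:0 ⇒ 4.
Reduction 8 − 4 = 4.

4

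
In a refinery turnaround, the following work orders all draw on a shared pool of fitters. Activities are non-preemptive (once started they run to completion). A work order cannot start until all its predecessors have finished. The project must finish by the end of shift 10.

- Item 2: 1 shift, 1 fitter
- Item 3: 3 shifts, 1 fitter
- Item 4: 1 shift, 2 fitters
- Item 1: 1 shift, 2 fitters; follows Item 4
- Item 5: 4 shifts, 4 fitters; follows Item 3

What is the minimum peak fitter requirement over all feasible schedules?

Schedule Item 2@1, Item 3@1, Item 4@1, Item 1@2, Item 5@4: s1:4  s2:3  s3:1  s4:4  s5:4  s6:4  s7:4  s8:0  s9:0  s10:0 — peak 4.

4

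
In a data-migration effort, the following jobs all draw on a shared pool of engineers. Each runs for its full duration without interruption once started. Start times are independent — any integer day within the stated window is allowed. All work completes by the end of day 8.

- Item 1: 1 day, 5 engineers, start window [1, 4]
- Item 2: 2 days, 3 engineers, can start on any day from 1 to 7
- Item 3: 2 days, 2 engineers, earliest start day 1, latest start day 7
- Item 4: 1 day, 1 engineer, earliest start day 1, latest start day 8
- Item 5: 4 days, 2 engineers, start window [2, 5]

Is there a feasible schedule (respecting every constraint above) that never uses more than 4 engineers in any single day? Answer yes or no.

The minimum achievable peak is 5; 4 < 5, so no feasible schedule stays within the cap.

no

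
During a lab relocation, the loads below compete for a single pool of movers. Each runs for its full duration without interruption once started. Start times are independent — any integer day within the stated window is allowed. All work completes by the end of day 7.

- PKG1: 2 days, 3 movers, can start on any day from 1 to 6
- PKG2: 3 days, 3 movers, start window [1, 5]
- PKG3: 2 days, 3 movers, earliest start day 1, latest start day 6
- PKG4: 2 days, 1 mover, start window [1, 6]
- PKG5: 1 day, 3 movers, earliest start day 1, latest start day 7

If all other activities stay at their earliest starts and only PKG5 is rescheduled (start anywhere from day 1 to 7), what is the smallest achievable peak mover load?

10

PKG5@1: d1:13  d2:10  d3:3  d4:0  d5:0  d6:0  d7:0 → peak 13
PKG5@2: d1:10  d2:13  d3:3  d4:0  d5:0  d6:0  d7:0 → peak 13
PKG5@3: d1:10  d2:10  d3:6  d4:0  d5:0  d6:0  d7:0 → peak 10
PKG5@4: d1:10  d2:10  d3:3  d4:3  d5:0  d6:0  d7:0 → peak 10
PKG5@5: d1:10  d2:10  d3:3  d4:0  d5:3  d6:0  d7:0 → peak 10
PKG5@6: d1:10  d2:10  d3:3  d4:0  d5:0  d6:3  d7:0 → peak 10
PKG5@7: d1:10  d2:10  d3:3  d4:0  d5:0  d6:0  d7:3 → peak 10
Best is PKG5@3, peak 10.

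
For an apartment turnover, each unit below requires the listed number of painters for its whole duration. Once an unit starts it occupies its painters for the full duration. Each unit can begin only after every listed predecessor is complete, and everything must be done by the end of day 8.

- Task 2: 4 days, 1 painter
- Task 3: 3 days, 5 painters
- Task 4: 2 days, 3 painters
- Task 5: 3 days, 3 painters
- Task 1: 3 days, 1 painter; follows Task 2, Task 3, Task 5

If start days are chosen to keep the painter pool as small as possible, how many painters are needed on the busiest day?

Early-start (Task 2@1, Task 3@1, Task 4@1, Task 5@1, Task 1@5) gives peak 12: d1:12  d2:12  d3:9  d4:1  d5:1  d6:1  d7:1  d8:0.
Shift Task 5→3, Task 1→6.
Schedule Task 2@1, Task 3@1, Task 4@1, Task 5@3, Task 1@6: d1:9  d2:9  d3:9  d4:4  d5:3  d6:1  d7:1  d8:1 — peak 9.

9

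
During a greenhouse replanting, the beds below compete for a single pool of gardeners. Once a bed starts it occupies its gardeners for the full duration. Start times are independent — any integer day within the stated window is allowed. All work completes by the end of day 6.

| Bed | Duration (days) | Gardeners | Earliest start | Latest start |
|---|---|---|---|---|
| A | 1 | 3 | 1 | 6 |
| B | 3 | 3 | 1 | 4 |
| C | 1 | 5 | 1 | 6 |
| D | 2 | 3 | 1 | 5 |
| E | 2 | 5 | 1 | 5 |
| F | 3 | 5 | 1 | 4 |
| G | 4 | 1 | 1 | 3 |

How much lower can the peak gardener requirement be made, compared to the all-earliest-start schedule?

16

Early-start peak: d1:25  d2:17  d3:9  d4:1  d5:0  d6:0 ⇒ 25.
Leveled (A@1, B@2, C@1, D@5, E@2, F@4, G@1): d1:9  d2:9  d3:9  d4:9  d5:8  d6:8 ⇒ 9.
Reduction 25 − 9 = 16.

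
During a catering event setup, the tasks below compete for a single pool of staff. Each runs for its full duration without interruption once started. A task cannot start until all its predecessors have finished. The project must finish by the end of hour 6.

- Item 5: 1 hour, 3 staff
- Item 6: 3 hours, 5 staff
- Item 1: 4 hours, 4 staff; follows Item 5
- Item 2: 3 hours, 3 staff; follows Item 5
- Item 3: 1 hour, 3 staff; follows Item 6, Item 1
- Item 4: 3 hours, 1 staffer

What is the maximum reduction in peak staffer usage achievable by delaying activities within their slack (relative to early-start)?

Early-start peak: h1:9  h2:13  h3:13  h4:7  h5:4  h6:3 ⇒ 13.
Leveled (Item 5@1, Item 6@1, Item 1@2, Item 2@4, Item 3@6, Item 4@4): h1:8  h2:9  h3:9  h4:8  h5:8  h6:7 ⇒ 9.
Reduction 13 − 9 = 4.

4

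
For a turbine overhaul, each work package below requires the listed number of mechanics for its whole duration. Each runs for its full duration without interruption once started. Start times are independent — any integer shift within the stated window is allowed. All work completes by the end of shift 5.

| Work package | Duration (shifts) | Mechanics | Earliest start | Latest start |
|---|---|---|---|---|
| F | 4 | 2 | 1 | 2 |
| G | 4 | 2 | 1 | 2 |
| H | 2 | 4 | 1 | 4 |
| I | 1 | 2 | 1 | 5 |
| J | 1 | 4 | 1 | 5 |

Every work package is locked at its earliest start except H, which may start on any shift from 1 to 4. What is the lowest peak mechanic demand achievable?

H@1: s1:14  s2:8  s3:4  s4:4  s5:0 → peak 14
H@2: s1:10  s2:8  s3:8  s4:4  s5:0 → peak 10
H@3: s1:10  s2:4  s3:8  s4:8  s5:0 → peak 10
H@4: s1:10  s2:4  s3:4  s4:8  s5:4 → peak 10
Best is H@2, peak 10.

10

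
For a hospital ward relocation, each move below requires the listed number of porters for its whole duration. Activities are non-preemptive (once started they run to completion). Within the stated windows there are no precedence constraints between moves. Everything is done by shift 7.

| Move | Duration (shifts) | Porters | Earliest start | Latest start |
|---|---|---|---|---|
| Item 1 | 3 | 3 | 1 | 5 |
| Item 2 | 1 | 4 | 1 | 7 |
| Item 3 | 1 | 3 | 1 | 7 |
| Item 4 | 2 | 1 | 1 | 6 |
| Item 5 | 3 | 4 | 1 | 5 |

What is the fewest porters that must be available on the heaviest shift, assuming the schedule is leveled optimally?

6

Early-start (Item 1@1, Item 2@1, Item 3@1, Item 4@1, Item 5@1) gives peak 15: s1:15  s2:8  s3:7  s4:0  s5:0  s6:0  s7:0.
Shift Item 2→4, Item 4→2, Item 5→5.
Schedule Item 1@1, Item 2@4, Item 3@1, Item 4@2, Item 5@5: s1:6  s2:4  s3:4  s4:4  s5:4  s6:4  s7:4 — peak 6.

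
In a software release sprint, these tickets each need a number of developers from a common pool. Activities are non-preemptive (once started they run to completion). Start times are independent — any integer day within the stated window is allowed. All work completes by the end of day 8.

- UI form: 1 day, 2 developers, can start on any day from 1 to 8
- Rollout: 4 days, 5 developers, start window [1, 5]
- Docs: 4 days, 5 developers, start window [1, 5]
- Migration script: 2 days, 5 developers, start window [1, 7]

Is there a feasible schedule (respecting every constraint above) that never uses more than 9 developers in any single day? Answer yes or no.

no

The minimum achievable peak is 10; 9 < 10, so no feasible schedule stays within the cap.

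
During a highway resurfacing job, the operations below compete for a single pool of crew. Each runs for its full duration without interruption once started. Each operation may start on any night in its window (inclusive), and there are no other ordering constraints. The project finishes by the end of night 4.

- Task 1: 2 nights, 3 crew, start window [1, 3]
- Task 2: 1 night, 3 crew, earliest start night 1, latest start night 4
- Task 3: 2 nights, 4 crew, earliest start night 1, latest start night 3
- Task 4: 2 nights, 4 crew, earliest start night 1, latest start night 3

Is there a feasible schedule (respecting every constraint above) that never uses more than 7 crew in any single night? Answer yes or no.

yes

Schedule Task 1@1, Task 2@3, Task 3@1, Task 4@3: n1:7  n2:7  n3:7  n4:4 — peak 7 ≤ 7.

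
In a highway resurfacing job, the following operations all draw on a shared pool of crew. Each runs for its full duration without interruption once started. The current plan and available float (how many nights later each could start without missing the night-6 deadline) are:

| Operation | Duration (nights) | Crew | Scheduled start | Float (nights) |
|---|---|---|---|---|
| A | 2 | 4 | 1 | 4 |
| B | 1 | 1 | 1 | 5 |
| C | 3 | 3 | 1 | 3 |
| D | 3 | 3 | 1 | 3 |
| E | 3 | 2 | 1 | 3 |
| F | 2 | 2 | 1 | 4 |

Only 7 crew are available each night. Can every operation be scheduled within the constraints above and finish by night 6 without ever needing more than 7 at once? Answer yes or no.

yes

Schedule A@1, B@3, C@1, D@3, E@4, F@4: n1:7  n2:7  n3:7  n4:7  n5:7  n6:2 — peak 7 ≤ 7.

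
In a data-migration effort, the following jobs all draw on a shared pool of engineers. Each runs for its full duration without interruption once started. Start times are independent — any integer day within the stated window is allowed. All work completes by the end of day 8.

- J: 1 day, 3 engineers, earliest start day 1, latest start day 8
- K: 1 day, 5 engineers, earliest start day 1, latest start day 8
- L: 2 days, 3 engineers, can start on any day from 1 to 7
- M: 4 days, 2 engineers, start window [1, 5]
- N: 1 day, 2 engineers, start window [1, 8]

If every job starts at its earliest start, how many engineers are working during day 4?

2

At early start, day 4 has: M.
Demand: 2 = 2.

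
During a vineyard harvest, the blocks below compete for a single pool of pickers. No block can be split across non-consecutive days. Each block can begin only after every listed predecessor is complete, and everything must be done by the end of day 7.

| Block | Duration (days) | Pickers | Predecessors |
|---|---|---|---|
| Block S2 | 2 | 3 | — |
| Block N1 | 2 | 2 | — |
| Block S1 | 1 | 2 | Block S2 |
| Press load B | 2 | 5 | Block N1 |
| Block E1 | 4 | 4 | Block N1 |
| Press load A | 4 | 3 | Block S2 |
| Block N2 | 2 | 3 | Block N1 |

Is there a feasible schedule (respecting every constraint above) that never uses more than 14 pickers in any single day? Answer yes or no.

Schedule Block S2@1, Block N1@1, Block S1@3, Press load B@3, Block E1@3, Press load A@4, Block N2@5: d1:5  d2:5  d3:11  d4:12  d5:10  d6:10  d7:3 — peak 12 ≤ 14.

yes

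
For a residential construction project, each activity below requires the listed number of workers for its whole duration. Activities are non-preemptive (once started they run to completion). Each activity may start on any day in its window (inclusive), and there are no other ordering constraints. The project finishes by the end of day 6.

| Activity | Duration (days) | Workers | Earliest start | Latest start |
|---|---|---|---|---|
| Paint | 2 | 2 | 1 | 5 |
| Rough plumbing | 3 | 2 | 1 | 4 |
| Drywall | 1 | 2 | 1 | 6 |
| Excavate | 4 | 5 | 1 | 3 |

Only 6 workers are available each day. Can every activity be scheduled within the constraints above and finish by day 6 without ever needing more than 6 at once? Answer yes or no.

no

The minimum achievable peak is 7; 6 < 7, so no feasible schedule stays within the cap.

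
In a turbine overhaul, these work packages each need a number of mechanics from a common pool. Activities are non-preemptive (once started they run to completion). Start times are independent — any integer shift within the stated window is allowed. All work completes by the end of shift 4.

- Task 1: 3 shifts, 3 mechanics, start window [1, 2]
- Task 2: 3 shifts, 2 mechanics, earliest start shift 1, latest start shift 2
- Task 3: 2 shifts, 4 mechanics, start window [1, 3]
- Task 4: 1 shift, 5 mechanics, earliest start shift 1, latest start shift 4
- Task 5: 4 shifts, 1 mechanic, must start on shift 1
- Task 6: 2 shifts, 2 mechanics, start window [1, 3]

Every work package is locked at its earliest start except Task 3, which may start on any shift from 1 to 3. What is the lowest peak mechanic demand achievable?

Task 3@1: s1:17  s2:12  s3:6  s4:1 → peak 17
Task 3@2: s1:13  s2:12  s3:10  s4:1 → peak 13
Task 3@3: s1:13  s2:8  s3:10  s4:5 → peak 13
Best is Task 3@2, peak 13.

13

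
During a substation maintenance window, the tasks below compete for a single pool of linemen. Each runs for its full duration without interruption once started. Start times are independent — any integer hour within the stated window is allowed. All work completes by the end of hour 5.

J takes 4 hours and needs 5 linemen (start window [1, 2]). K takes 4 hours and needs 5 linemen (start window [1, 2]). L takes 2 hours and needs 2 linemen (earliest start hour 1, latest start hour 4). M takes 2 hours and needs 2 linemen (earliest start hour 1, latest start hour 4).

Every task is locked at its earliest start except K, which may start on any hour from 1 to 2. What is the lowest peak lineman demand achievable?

K@1: h1:14  h2:14  h3:10  h4:10  h5:0 → peak 14
K@2: h1:9  h2:14  h3:10  h4:10  h5:5 → peak 14
Best is K@1, peak 14.

14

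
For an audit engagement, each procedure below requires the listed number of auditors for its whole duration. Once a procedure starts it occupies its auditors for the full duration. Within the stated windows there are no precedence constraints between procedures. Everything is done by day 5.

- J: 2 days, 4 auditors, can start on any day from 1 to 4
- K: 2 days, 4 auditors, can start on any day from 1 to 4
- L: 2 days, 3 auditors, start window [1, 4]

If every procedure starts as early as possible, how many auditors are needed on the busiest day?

11

Early-start schedule: J@1, K@1, L@1.
Load per day: day 1: 11, day 2: 11, day 3: 0, day 4: 0, day 5: 0.
Peak is 11.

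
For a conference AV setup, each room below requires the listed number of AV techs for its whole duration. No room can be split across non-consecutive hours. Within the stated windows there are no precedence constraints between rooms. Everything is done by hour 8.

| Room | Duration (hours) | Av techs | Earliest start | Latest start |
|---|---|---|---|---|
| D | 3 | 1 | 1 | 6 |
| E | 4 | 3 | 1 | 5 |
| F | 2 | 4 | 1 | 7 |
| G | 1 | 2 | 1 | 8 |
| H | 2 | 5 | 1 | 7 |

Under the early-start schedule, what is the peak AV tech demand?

Early-start schedule: D@1, E@1, F@1, G@1, H@1.
Load per hour: hour 1: 15, hour 2: 13, hour 3: 4, hour 4: 3, hour 5: 0, hour 6: 0, hour 7: 0, hour 8: 0.
Peak is 15.

15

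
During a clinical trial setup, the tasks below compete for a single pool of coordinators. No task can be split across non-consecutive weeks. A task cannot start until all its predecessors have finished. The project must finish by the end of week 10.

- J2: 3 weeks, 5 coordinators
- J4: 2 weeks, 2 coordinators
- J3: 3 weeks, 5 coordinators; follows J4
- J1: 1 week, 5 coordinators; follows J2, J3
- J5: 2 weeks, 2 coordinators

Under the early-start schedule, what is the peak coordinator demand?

10

Early-start schedule: J2@1, J4@1, J3@3, J1@6, J5@1.
Load per week: week 1: 9, week 2: 9, week 3: 10, week 4: 5, week 5: 5, week 6: 5, week 7: 0, week 8: 0, week 9: 0, week 10: 0.
Peak is 10.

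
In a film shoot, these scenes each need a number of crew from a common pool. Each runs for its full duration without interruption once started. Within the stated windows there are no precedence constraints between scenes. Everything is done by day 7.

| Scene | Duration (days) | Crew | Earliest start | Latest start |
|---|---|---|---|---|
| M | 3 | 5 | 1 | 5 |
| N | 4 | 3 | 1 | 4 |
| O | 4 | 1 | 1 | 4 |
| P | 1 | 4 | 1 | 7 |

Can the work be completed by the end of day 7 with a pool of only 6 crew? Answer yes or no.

no

The minimum achievable peak is 7; 6 < 7, so no feasible schedule stays within the cap.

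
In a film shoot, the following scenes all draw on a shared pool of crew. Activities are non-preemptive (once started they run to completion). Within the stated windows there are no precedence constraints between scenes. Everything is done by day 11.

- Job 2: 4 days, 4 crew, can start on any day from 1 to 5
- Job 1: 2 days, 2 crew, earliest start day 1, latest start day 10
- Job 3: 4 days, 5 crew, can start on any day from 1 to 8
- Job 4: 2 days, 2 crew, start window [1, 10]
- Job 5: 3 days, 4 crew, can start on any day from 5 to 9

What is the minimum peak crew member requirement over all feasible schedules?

Early-start (Job 2@1, Job 1@1, Job 3@1, Job 4@1, Job 5@5) gives peak 13: d1:13  d2:13  d3:9  d4:9  d5:4  d6:4  d7:4  d8:0  d9:0  d10:0  d11:0.
Shift Job 3→5, Job 4→3, Job 5→9.
Schedule Job 2@1, Job 1@1, Job 3@5, Job 4@3, Job 5@9: d1:6  d2:6  d3:6  d4:6  d5:5  d6:5  d7:5  d8:5  d9:4  d10:4  d11:4 — peak 6.
Total crew member-days = 56 over 11 days ⇒ peak ≥ ⌈56/11⌉ = 6, so 6 is optimal.

6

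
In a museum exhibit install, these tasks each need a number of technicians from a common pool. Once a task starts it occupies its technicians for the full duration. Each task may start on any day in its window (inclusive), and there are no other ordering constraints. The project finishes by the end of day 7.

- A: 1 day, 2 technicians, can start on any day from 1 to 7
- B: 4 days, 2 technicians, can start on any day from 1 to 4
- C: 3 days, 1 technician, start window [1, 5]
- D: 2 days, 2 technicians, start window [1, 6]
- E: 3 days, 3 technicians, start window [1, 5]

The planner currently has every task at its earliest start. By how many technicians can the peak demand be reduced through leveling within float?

Early-start peak: d1:10  d2:8  d3:6  d4:2  d5:0  d6:0  d7:0 ⇒ 10.
Leveled (A@1, B@1, C@4, D@2, E@5): d1:4  d2:4  d3:4  d4:3  d5:4  d6:4  d7:3 ⇒ 4.
Reduction 10 − 4 = 6.

6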